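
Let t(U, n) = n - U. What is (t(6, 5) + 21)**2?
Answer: 400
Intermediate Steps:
(t(6, 5) + 21)**2 = ((5 - 1*6) + 21)**2 = ((5 - 6) + 21)**2 = (-1 + 21)**2 = 20**2 = 400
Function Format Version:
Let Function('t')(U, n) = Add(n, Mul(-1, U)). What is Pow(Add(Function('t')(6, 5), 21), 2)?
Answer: 400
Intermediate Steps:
Pow(Add(Function('t')(6, 5), 21), 2) = Pow(Add(Add(5, Mul(-1, 6)), 21), 2) = Pow(Add(Add(5, -6), 21), 2) = Pow(Add(-1, 21), 2) = Pow(20, 2) = 400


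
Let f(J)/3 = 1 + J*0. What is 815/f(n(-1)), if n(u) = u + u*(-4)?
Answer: 815/3 ≈ 271.67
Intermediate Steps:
n(u) = -3*u (n(u) = u - 4*u = -3*u)
f(J) = 3 (f(J) = 3*(1 + J*0) = 3*(1 + 0) = 3*1 = 3)
815/f(n(-1)) = 815/3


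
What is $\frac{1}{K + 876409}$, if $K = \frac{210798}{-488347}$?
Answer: $\frac{488347}{427991495125} \approx 1.141 \cdot 10^{-6}$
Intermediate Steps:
$K = - \frac{210798}{488347}$ ($K = 210798 \left(- \frac{1}{488347}\right) = - \frac{210798}{488347} \approx -0.43166$)
$\frac{1}{K + 876409} = \frac{1}{- \frac{210798}{488347} + 876409} = \frac{1}{\frac{427991495125}{488347}} = \frac{488347}{427991495125}$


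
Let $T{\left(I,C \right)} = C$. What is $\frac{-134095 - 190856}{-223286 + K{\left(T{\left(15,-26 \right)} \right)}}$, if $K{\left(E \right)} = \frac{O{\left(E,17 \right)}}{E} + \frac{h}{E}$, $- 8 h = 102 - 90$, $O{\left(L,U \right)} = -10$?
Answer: $\frac{5632484}{3870283} \approx 1.4553$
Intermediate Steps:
$h = - \frac{3}{2}$ ($h = - \frac{102 - 90}{8} = \left(- \frac{1}{8}\right) 12 = - \frac{3}{2} \approx -1.5$)
$K{\left(E \right)} = - \frac{23}{2 E}$ ($K{\left(E \right)} = - \frac{10}{E} - \frac{3}{2 E} = - \frac{23}{2 E}$)
$\frac{-134095 - 190856}{-223286 + K{\left(T{\left(15,-26 \right)} \right)}} = \frac{-134095 - 190856}{-223286 - \frac{23}{2 \left(-26\right)}} = - \frac{324951}{-223286 - - \frac{23}{52}} = - \frac{324951}{-223286 + \frac{23}{52}} = - \frac{324951}{- \frac{11610849}{52}} = \left(-324951\right) \left(- \frac{52}{11610849}\right) = \frac{5632484}{3870283}$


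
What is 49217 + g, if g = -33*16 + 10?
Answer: 48699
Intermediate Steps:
g = -518 (g = -528 + 10 = -518)
49217 + g = 49217 - 518 = 48699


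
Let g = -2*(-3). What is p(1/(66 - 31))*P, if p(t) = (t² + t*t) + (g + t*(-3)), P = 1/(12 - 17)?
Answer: -7247/6125 ≈ -1.1832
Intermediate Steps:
g = 6
P = -⅕ (P = 1/(-5) = -⅕ ≈ -0.20000)
p(t) = 6 - 3*t + 2*t² (p(t) = (t² + t*t) + (6 + t*(-3)) = (t² + t²) + (6 - 3*t) = 2*t² + (6 - 3*t) = 6 - 3*t + 2*t²)
p(1/(66 - 31))*P = (6 - 3/(66 - 31) + 2*(1/(66 - 31))²)*(-⅕) = (6 - 3/35 + 2*(1/35)²)*(-⅕) = (6 - 3*1/35 + 2*(1/35)²)*(-⅕) = (6 - 3/35 + 2*(1/1225))*(-⅕) = (6 - 3/35 + 2/1225)*(-⅕) = (7247/1225)*(-⅕) = -7247/6125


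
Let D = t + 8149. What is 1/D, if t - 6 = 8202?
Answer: 1/16357 ≈ 6.1136e-5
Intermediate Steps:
t = 8208 (t = 6 + 8202 = 8208)
D = 16357 (D = 8208 + 8149 = 16357)
1/D = 1/16357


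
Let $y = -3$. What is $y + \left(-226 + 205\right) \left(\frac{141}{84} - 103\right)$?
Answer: $\frac{8499}{4} \approx 2124.8$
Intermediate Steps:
$y + \left(-226 + 205\right) \left(\frac{141}{84} - 103\right) = -3 + \left(-226 + 205\right) \left(\frac{141}{84} - 103\right) = -3 - 21 \left(141 \cdot \frac{1}{84} - 103\right) = -3 - 21 \left(\frac{47}{28} - 103\right) = -3 - - \frac{8511}{4} = -3 + \frac{8511}{4} = \frac{8499}{4}$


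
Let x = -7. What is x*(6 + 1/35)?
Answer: -211/5 ≈ -42.200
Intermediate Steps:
x*(6 + 1/35) = -7*(6 + 1/35) = -7*211/35 = -211/5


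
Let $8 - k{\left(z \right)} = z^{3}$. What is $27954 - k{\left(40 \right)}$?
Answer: $91946$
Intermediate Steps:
$k{\left(z \right)} = 8 - z^{3}$
$27954 - k{\left(40 \right)} = 27954 - \left(8 - 40^{3}\right) = 27954 - \left(8 - 64000\right) = 27954 - -63992 = 27954 + 63992 = 91946$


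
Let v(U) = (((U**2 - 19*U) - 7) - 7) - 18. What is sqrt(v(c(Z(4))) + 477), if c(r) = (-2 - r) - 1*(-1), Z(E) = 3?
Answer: sqrt(537) ≈ 23.173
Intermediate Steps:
c(r) = -1 - r (c(r) = (-2 - r) + 1 = -1 - r)
v(U) = -32 + U**2 - 19*U (v(U) = ((-7 + U**2 - 19*U) - 7) - 18 = (-14 + U**2 - 19*U) - 18 = -32 + U**2 - 19*U)
sqrt(v(c(Z(4))) + 477) = sqrt((-32 + (-1 - 1*3)**2 - 19*(-1 - 1*3)) + 477) = sqrt((-32 + (-1 - 3)**2 - 19*(-1 - 3)) + 477) = sqrt((-32 + (-4)**2 - 19*(-4)) + 477) = sqrt((-32 + 16 + 76) + 477) = sqrt(60 + 477) = sqrt(537)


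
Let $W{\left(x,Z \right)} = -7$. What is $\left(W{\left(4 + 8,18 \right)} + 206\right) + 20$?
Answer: $219$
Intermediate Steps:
$\left(W{\left(4 + 8,18 \right)} + 206\right) + 20 = \left(-7 + 206\right) + 20 = 199 + 20 = 219$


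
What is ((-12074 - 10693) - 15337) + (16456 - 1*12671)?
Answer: -34319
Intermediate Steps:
((-12074 - 10693) - 15337) + (16456 - 1*12671) = (-22767 - 15337) + (16456 - 12671) = -38104 + 3785 = -34319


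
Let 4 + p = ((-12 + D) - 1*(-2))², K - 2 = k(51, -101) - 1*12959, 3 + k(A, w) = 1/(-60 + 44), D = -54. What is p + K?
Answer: -141889/16 ≈ -8868.1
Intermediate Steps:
k(A, w) = -49/16 (k(A, w) = -3 + 1/(-60 + 44) = -3 + 1/(-16) = -3 - 1/16 = -49/16)
K = -207361/16 (K = 2 + (-49/16 - 1*12959) = 2 + (-49/16 - 12959) = 2 - 207393/16 = -207361/16 ≈ -12960.)
p = 4092 (p = -4 + ((-12 - 54) - 1*(-2))² = -4 + (-66 + 2)² = -4 + (-64)² = -4 + 4096 = 4092)
p + K = 4092 - 207361/16 = -141889/16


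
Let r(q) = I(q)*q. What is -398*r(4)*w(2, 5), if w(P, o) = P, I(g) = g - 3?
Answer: -3184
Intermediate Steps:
I(g) = -3 + g
r(q) = q*(-3 + q) (r(q) = (-3 + q)*q = q*(-3 + q))
-398*r(4)*w(2, 5) = -398*4*(-3 + 4)*2 = -398*4*1*2 = -1592*2 = -398*8 = -3184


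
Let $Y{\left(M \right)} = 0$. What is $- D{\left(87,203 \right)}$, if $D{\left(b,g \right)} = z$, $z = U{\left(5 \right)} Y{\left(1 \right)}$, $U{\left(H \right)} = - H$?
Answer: $0$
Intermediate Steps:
$z = 0$ ($z = \left(-1\right) 5 \cdot 0 = \left(-5\right) 0 = 0$)
$D{\left(b,g \right)} = 0$
$- D{\left(87,203 \right)} = \left(-1\right) 0 = 0$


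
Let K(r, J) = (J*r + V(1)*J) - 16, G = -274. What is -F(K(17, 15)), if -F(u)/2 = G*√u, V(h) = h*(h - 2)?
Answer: -2192*√14 ≈ -8201.7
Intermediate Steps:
V(h) = h*(-2 + h)
K(r, J) = -16 - J + J*r (K(r, J) = (J*r + (1*(-2 + 1))*J) - 16 = (J*r + (1*(-1))*J) - 16 = (J*r - J) - 16 = (-J + J*r) - 16 = -16 - J + J*r)
F(u) = 548*√u (F(u) = -(-548)*√u = 548*√u)
-F(K(17, 15)) = -548*√(-16 - 1*15 + 15*17) = -548*√(-16 - 15 + 255) = -548*√224 = -548*4*√14 = -2192*√14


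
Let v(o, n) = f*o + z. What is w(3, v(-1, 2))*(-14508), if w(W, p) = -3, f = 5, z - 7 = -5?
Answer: 43524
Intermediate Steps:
z = 2 (z = 7 - 5 = 2)
v(o, n) = 2 + 5*o (v(o, n) = 5*o + 2 = 2 + 5*o)
w(3, v(-1, 2))*(-14508) = -3*(-14508) = 43524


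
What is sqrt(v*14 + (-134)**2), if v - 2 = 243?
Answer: 17*sqrt(74) ≈ 146.24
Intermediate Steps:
v = 245 (v = 2 + 243 = 245)
sqrt(v*14 + (-134)**2) = sqrt(245*14 + (-134)**2) = sqrt(3430 + 17956) = sqrt(21386) = 17*sqrt(74)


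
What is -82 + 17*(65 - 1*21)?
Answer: 666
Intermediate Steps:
-82 + 17*(65 - 1*21) = -82 + 17*(65 - 21) = -82 + 17*44 = -82 + 748 = 666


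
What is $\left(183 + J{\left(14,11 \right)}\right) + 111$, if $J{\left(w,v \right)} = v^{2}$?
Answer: $415$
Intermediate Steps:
$\left(183 + J{\left(14,11 \right)}\right) + 111 = \left(183 + 11^{2}\right) + 111 = \left(183 + 121\right) + 111 = 304 + 111 = 415$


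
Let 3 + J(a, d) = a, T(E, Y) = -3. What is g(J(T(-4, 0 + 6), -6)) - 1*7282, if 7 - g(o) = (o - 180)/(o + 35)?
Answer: -210789/29 ≈ -7268.6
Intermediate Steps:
J(a, d) = -3 + a
g(o) = 7 - (-180 + o)/(35 + o) (g(o) = 7 - (o - 180)/(o + 35) = 7 - (-180 + o)/(35 + o))
g(J(T(-4, 0 + 6), -6)) - 1*7282 = (425 + 6*(-3 - 3))/(35 + (-3 - 3)) - 1*7282 = (425 + 6*(-6))/(35 - 6) - 7282 = (425 - 36)/29 - 7282 = (1/29)*389 - 7282 = 389/29 - 7282 = -210789/29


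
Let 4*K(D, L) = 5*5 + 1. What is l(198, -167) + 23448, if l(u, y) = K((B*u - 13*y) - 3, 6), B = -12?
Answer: 46909/2 ≈ 23455.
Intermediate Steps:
K(D, L) = 13/2 (K(D, L) = (5*5 + 1)/4 = (25 + 1)/4 = (¼)*26 = 13/2)
l(u, y) = 13/2
l(198, -167) + 23448 = 13/2 + 23448 = 46909/2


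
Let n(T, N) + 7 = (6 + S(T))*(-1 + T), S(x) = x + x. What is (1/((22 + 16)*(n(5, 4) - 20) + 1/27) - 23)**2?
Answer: 762342026884/1441189369 ≈ 528.97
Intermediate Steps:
S(x) = 2*x
n(T, N) = -7 + (-1 + T)*(6 + 2*T) (n(T, N) = -7 + (6 + 2*T)*(-1 + T) = -7 + (-1 + T)*(6 + 2*T))
(1/((22 + 16)*(n(5, 4) - 20) + 1/27) - 23)**2 = (1/((22 + 16)*((-13 + 2*5**2 + 4*5) - 20) + 1/27) - 23)**2 = (1/(38*((-13 + 2*25 + 20) - 20) + 1/27) - 23)**2 = (1/(38*((-13 + 50 + 20) - 20) + 1/27) - 23)**2 = (1/(38*(57 - 20) + 1/27) - 23)**2 = (1/(38*37 + 1/27) - 23)**2 = (1/(1406 + 1/27) - 23)**2 = (1/(37963/27) - 23)**2 = (27/37963 - 23)**2 = (-873122/37963)**2 = 762342026884/1441189369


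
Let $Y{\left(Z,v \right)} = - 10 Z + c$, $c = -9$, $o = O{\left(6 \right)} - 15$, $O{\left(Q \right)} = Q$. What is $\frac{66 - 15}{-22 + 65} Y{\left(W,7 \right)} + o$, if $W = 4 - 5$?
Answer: $- \frac{336}{43} \approx -7.8139$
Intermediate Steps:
$W = -1$ ($W = 4 - 5 = -1$)
$o = -9$ ($o = 6 - 15 = -9$)
$Y{\left(Z,v \right)} = -9 - 10 Z$ ($Y{\left(Z,v \right)} = - 10 Z - 9 = -9 - 10 Z$)
$\frac{66 - 15}{-22 + 65} Y{\left(W,7 \right)} + o = \frac{66 - 15}{-22 + 65} \left(-9 - -10\right) - 9 = \frac{51}{43} \left(-9 + 10\right) - 9 = 51 \cdot \frac{1}{43} \cdot 1 - 9 = \frac{51}{43} \cdot 1 - 9 = \frac{51}{43} - 9 = - \frac{336}{43}$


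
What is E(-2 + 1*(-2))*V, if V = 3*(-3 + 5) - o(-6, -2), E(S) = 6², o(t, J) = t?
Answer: 432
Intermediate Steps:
E(S) = 36
V = 12 (V = 3*(-3 + 5) - 1*(-6) = 3*2 + 6 = 6 + 6 = 12)
E(-2 + 1*(-2))*V = 36*12 = 432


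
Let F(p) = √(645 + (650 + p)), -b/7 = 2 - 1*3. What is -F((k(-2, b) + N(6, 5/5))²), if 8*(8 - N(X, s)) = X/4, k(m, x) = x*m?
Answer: -√341321/16 ≈ -36.514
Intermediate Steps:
b = 7 (b = -7*(2 - 1*3) = -7*(2 - 3) = -7*(-1) = 7)
k(m, x) = m*x
N(X, s) = 8 - X/32 (N(X, s) = 8 - X/(8*4) = 8 - X/32)
F(p) = √(1295 + p)
-F((k(-2, b) + N(6, 5/5))²) = -√(1295 + (-2*7 + (8 - 1/32*6))²) = -√(1295 + (-14 + (8 - 3/16))²) = -√(1295 + (-14 + 125/16)²) = -√(1295 + (-99/16)²) = -√(1295 + 9801/256) = -√(341321/256) = -√341321/16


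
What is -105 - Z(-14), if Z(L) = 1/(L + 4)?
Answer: -1049/10 ≈ -104.90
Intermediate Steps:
Z(L) = 1/(4 + L)
-105 - Z(-14) = -105 - 1/(4 - 14) = -105 - 1/(-10) = -105 - 1*(-⅒) = -105 + ⅒ = -1049/10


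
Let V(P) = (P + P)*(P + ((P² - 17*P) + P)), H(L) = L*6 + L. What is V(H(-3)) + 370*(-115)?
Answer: -74302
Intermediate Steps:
H(L) = 7*L (H(L) = 6*L + L = 7*L)
V(P) = 2*P*(P² - 15*P) (V(P) = (2*P)*(P + (P² - 16*P)) = (2*P)*(P² - 15*P) = 2*P*(P² - 15*P))
V(H(-3)) + 370*(-115) = 2*(7*(-3))²*(-15 + 7*(-3)) + 370*(-115) = 2*(-21)²*(-15 - 21) - 42550 = 2*441*(-36) - 42550 = -31752 - 42550 = -74302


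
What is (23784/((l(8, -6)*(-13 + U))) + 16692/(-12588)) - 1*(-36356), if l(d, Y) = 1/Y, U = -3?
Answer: 47492084/1049 ≈ 45274.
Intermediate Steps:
(23784/((l(8, -6)*(-13 + U))) + 16692/(-12588)) - 1*(-36356) = (23784/(((-13 - 3)/(-6))) + 16692/(-12588)) - 1*(-36356) = (23784/((-⅙*(-16))) + 16692*(-1/12588)) + 36356 = (23784/(8/3) - 1391/1049) + 36356 = (23784*(3/8) - 1391/1049) + 36356 = (8919 - 1391/1049) + 36356 = 9354640/1049 + 36356 = 47492084/1049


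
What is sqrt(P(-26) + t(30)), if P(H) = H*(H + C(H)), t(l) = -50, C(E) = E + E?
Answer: sqrt(1978) ≈ 44.475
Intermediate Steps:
C(E) = 2*E
P(H) = 3*H**2 (P(H) = H*(H + 2*H) = H*(3*H) = 3*H**2)
sqrt(P(-26) + t(30)) = sqrt(3*(-26)**2 - 50) = sqrt(3*676 - 50) = sqrt(2028 - 50) = sqrt(1978)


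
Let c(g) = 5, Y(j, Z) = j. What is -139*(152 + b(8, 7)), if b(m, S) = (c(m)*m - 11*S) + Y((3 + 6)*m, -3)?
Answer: -25993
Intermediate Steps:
b(m, S) = -11*S + 14*m (b(m, S) = (5*m - 11*S) + (3 + 6)*m = (-11*S + 5*m) + 9*m = -11*S + 14*m)
-139*(152 + b(8, 7)) = -139*(152 + (-11*7 + 14*8)) = -139*(152 + (-77 + 112)) = -139*(152 + 35) = -139*187 = -25993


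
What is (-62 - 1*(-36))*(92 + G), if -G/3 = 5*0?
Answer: -2392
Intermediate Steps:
G = 0 (G = -15*0 = -3*0 = 0)
(-62 - 1*(-36))*(92 + G) = (-62 - 1*(-36))*(92 + 0) = (-62 + 36)*92 = -26*92 = -2392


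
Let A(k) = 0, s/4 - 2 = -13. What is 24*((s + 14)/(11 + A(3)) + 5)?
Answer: 600/11 ≈ 54.545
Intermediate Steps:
s = -44 (s = 8 + 4*(-13) = 8 - 52 = -44)
24*((s + 14)/(11 + A(3)) + 5) = 24*((-44 + 14)/(11 + 0) + 5) = 24*(-30/11 + 5) = 24*(25/11) = 600/11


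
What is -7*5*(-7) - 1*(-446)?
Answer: 691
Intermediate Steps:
-7*5*(-7) - 1*(-446) = -35*(-7) + 446 = 245 + 446 = 691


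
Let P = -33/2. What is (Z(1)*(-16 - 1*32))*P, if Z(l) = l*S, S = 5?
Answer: 3960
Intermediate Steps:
P = -33/2 (P = -33*½ = -33/2 ≈ -16.500)
Z(l) = 5*l (Z(l) = l*5 = 5*l)
(Z(1)*(-16 - 1*32))*P = ((5*1)*(-16 - 1*32))*(-33/2) = (5*(-16 - 32))*(-33/2) = (5*(-48))*(-33/2) = -240*(-33/2) = 3960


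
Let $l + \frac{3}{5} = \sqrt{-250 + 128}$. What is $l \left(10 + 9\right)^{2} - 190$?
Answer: $- \frac{2033}{5} + 361 i \sqrt{122} \approx -406.6 + 3987.4 i$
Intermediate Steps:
$l = - \frac{3}{5} + i \sqrt{122}$ ($l = - \frac{3}{5} + \sqrt{-250 + 128} = - \frac{3}{5} + \sqrt{-122} = - \frac{3}{5} + i \sqrt{122} \approx -0.6 + 11.045 i$)
$l \left(10 + 9\right)^{2} - 190 = \left(- \frac{3}{5} + i \sqrt{122}\right) \left(10 + 9\right)^{2} - 190 = \left(- \frac{3}{5} + i \sqrt{122}\right) 19^{2} - 190 = \left(- \frac{3}{5} + i \sqrt{122}\right) 361 - 190 = \left(- \frac{1083}{5} + 361 i \sqrt{122}\right) - 190 = - \frac{2033}{5} + 361 i \sqrt{122}$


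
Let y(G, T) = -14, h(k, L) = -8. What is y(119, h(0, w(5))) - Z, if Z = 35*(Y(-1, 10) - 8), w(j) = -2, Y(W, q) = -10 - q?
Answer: 966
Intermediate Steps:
Z = -980 (Z = 35*((-10 - 1*10) - 8) = 35*((-10 - 10) - 8) = 35*(-20 - 8) = 35*(-28) = -980)
y(119, h(0, w(5))) - Z = -14 - 1*(-980) = -14 + 980 = 966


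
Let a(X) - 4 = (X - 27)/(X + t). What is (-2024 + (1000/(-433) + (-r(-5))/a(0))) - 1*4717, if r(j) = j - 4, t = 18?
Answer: -14591471/2165 ≈ -6739.7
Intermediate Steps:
a(X) = 4 + (-27 + X)/(18 + X) (a(X) = 4 + (X - 27)/(X + 18) = 4 + (-27 + X)/(18 + X))
r(j) = -4 + j
(-2024 + (1000/(-433) + (-r(-5))/a(0))) - 1*4717 = (-2024 + (1000/(-433) + (-(-4 - 5))/((5*(9 + 0)/(18 + 0))))) - 1*4717 = (-2024 + (1000*(-1/433) + (-1*(-9))/((5*9/18)))) - 4717 = (-2024 + (-1000/433 + 9/((5*(1/18)*9)))) - 4717 = (-2024 + (-1000/433 + 9/(5/2))) - 4717 = (-2024 + (-1000/433 + 9*(2/5))) - 4717 = (-2024 + (-1000/433 + 18/5)) - 4717 = (-2024 + 2794/2165) - 4717 = -4379166/2165 - 4717 = -14591471/2165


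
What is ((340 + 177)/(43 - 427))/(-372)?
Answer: 517/142848 ≈ 0.0036192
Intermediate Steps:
((340 + 177)/(43 - 427))/(-372) = (517/(-384))*(-1/372) = (517*(-1/384))*(-1/372) = -517/384*(-1/372) = 517/142848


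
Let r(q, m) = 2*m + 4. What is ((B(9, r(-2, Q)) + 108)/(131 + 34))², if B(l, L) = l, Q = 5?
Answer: 1521/3025 ≈ 0.50281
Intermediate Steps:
r(q, m) = 4 + 2*m
((B(9, r(-2, Q)) + 108)/(131 + 34))² = ((9 + 108)/(131 + 34))² = (117/165)² = (117*(1/165))² = (39/55)² = 1521/3025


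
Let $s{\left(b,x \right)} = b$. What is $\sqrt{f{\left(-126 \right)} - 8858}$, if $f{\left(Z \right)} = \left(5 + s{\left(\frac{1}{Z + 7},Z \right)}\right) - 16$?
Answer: $\frac{6 i \sqrt{3488723}}{119} \approx 94.175 i$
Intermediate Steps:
$f{\left(Z \right)} = -11 + \frac{1}{7 + Z}$ ($f{\left(Z \right)} = \left(5 + \frac{1}{Z + 7}\right) - 16 = \left(5 + \frac{1}{7 + Z}\right) - 16 = -11 + \frac{1}{7 + Z}$)
$\sqrt{f{\left(-126 \right)} - 8858} = \sqrt{\frac{-76 - -1386}{7 - 126} - 8858} = \sqrt{\frac{-76 + 1386}{-119} - 8858} = \sqrt{\left(- \frac{1}{119}\right) 1310 - 8858} = \sqrt{- \frac{1310}{119} - 8858} = \sqrt{- \frac{1055412}{119}} = \frac{6 i \sqrt{3488723}}{119}$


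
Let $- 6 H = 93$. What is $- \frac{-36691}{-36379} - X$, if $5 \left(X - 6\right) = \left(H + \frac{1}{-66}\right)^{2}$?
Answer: $- \frac{10924821001}{198083655} \approx -55.153$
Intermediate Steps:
$H = - \frac{31}{2}$ ($H = \left(- \frac{1}{6}\right) 93 = - \frac{31}{2} \approx -15.5$)
$X = \frac{294814}{5445}$ ($X = 6 + \frac{\left(- \frac{31}{2} + \frac{1}{-66}\right)^{2}}{5} = 6 + \frac{\left(- \frac{31}{2} - \frac{1}{66}\right)^{2}}{5} = 6 + \frac{\left(- \frac{512}{33}\right)^{2}}{5} = 6 + \frac{1}{5} \cdot \frac{262144}{1089} = 6 + \frac{262144}{5445} = \frac{294814}{5445} \approx 54.144$)
$- \frac{-36691}{-36379} - X = - \frac{-36691}{-36379} - \frac{294814}{5445} = - \frac{\left(-36691\right) \left(-1\right)}{36379} - \frac{294814}{5445} = \left(-1\right) \frac{36691}{36379} - \frac{294814}{5445} = - \frac{36691}{36379} - \frac{294814}{5445} = - \frac{10924821001}{198083655}$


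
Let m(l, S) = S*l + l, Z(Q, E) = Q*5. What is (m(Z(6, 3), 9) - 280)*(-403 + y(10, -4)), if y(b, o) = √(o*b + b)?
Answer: -8060 + 20*I*√30 ≈ -8060.0 + 109.54*I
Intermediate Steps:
Z(Q, E) = 5*Q
y(b, o) = √(b + b*o) (y(b, o) = √(b*o + b) = √(b + b*o))
m(l, S) = l + S*l
(m(Z(6, 3), 9) - 280)*(-403 + y(10, -4)) = ((5*6)*(1 + 9) - 280)*(-403 + √(10*(1 - 4))) = (30*10 - 280)*(-403 + √(10*(-3))) = (300 - 280)*(-403 + √(-30)) = 20*(-403 + I*√30) = -8060 + 20*I*√30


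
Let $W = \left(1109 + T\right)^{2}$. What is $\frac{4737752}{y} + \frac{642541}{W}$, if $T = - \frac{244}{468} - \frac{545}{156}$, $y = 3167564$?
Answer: $\frac{428194480826389526}{211772669940861899} \approx 2.022$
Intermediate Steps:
$T = - \frac{1879}{468}$ ($T = \left(-244\right) \frac{1}{468} - \frac{545}{156} = - \frac{61}{117} - \frac{545}{156} = - \frac{1879}{468} \approx -4.015$)
$W = \frac{267426539689}{219024}$ ($W = \left(1109 - \frac{1879}{468}\right)^{2} = \left(\frac{517133}{468}\right)^{2} = \frac{267426539689}{219024} \approx 1.221 \cdot 10^{6}$)
$\frac{4737752}{y} + \frac{642541}{W} = \frac{4737752}{3167564} + \frac{642541}{\frac{267426539689}{219024}} = 4737752 \cdot \frac{1}{3167564} + 642541 \cdot \frac{219024}{267426539689} = \frac{1184438}{791891} + \frac{140731899984}{267426539689} = \frac{428194480826389526}{211772669940861899}$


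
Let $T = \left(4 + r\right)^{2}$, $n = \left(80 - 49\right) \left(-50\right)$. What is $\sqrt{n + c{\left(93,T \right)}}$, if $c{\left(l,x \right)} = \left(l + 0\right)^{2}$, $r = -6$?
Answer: $\sqrt{7099} \approx 84.256$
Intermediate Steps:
$n = -1550$ ($n = 31 \left(-50\right) = -1550$)
$T = 4$ ($T = \left(4 - 6\right)^{2} = \left(-2\right)^{2} = 4$)
$c{\left(l,x \right)} = l^{2}$
$\sqrt{n + c{\left(93,T \right)}} = \sqrt{-1550 + 93^{2}} = \sqrt{-1550 + 8649} = \sqrt{7099}$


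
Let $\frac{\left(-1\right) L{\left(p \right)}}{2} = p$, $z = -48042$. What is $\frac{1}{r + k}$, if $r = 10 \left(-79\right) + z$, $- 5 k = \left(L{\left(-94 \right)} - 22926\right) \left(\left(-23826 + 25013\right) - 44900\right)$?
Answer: $- \frac{5}{994190354} \approx -5.0292 \cdot 10^{-9}$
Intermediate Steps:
$L{\left(p \right)} = - 2 p$
$k = - \frac{993946194}{5}$ ($k = - \frac{\left(\left(-2\right) \left(-94\right) - 22926\right) \left(\left(-23826 + 25013\right) - 44900\right)}{5} = - \frac{\left(188 - 22926\right) \left(1187 - 44900\right)}{5} = - \frac{\left(-22738\right) \left(-43713\right)}{5} = \left(- \frac{1}{5}\right) 993946194 = - \frac{993946194}{5} \approx -1.9879 \cdot 10^{8}$)
$r = -48832$ ($r = 10 \left(-79\right) - 48042 = -790 - 48042 = -48832$)
$\frac{1}{r + k} = \frac{1}{-48832 - \frac{993946194}{5}} = \frac{1}{- \frac{994190354}{5}} = - \frac{5}{994190354}$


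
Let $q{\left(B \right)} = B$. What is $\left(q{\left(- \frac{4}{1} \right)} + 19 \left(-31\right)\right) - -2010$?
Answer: $1417$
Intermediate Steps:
$\left(q{\left(- \frac{4}{1} \right)} + 19 \left(-31\right)\right) - -2010 = \left(- \frac{4}{1} + 19 \left(-31\right)\right) - -2010 = \left(\left(-4\right) 1 - 589\right) + 2010 = \left(-4 - 589\right) + 2010 = -593 + 2010 = 1417$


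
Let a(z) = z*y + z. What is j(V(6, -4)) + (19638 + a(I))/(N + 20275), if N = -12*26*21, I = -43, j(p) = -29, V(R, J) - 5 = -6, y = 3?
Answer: -378501/13723 ≈ -27.582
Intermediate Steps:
V(R, J) = -1 (V(R, J) = 5 - 6 = -1)
N = -6552 (N = -312*21 = -6552)
a(z) = 4*z (a(z) = z*3 + z = 3*z + z = 4*z)
j(V(6, -4)) + (19638 + a(I))/(N + 20275) = -29 + (19638 + 4*(-43))/(-6552 + 20275) = -29 + (19638 - 172)/13723 = -29 + 19466*(1/13723) = -29 + 19466/13723 = -378501/13723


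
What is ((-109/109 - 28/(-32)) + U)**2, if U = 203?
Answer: 2634129/64 ≈ 41158.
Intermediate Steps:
((-109/109 - 28/(-32)) + U)**2 = ((-109/109 - 28/(-32)) + 203)**2 = ((-109*1/109 - 28*(-1/32)) + 203)**2 = ((-1 + 7/8) + 203)**2 = (-1/8 + 203)**2 = (1623/8)**2 = 2634129/64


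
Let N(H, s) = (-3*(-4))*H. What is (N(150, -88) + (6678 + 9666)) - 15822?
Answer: 2322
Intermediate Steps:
N(H, s) = 12*H
(N(150, -88) + (6678 + 9666)) - 15822 = (12*150 + (6678 + 9666)) - 15822 = (1800 + 16344) - 15822 = 18144 - 15822 = 2322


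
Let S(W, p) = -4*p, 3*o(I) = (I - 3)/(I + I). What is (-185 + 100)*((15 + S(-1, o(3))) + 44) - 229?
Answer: -5244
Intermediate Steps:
o(I) = (-3 + I)/(6*I) (o(I) = ((I - 3)/(I + I))/3 = ((-3 + I)/((2*I)))/3 = ((-3 + I)*(1/(2*I)))/3 = ((-3 + I)/(2*I))/3 = (-3 + I)/(6*I))
(-185 + 100)*((15 + S(-1, o(3))) + 44) - 229 = (-185 + 100)*((15 - 2*(-3 + 3)/(3*3)) + 44) - 229 = -85*((15 - 2*0/(3*3)) + 44) - 229 = -85*((15 - 4*0) + 44) - 229 = -85*((15 + 0) + 44) - 229 = -85*(15 + 44) - 229 = -85*59 - 229 = -5015 - 229 = -5244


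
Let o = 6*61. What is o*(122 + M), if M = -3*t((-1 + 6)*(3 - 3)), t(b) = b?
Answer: 44652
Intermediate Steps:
o = 366
M = 0 (M = -3*(-1 + 6)*(3 - 3) = -15*0 = -3*0 = 0)
o*(122 + M) = 366*(122 + 0) = 366*122 = 44652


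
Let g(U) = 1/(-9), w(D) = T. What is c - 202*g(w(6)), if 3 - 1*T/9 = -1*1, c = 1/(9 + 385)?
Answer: 79597/3546 ≈ 22.447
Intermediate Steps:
c = 1/394 ≈ 0.0025381
T = 36 (T = 27 - (-9) = 27 - 9*(-1) = 27 + 9 = 36)
w(D) = 36
g(U) = -1/9
c - 202*g(w(6)) = 1/394 - 202*(-1/9) = 1/394 + 202/9 = 79597/3546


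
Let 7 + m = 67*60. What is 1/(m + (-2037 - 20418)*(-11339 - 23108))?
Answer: 1/773511398 ≈ 1.2928e-9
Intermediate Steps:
m = 4013 (m = -7 + 67*60 = -7 + 4020 = 4013)
1/(m + (-2037 - 20418)*(-11339 - 23108)) = 1/(4013 + (-2037 - 20418)*(-11339 - 23108)) = 1/(4013 - 22455*(-34447)) = 1/(4013 + 773507385) = 1/773511398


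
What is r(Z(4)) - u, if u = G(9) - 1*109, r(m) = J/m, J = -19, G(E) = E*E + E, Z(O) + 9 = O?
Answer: 114/5 ≈ 22.800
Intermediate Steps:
Z(O) = -9 + O
G(E) = E + E² (G(E) = E² + E = E + E²)
r(m) = -19/m
u = -19 (u = 9*(1 + 9) - 1*109 = 9*10 - 109 = 90 - 109 = -19)
r(Z(4)) - u = -19/(-9 + 4) - 1*(-19) = -19/(-5) + 19 = -19*(-⅕) + 19 = 19/5 + 19 = 114/5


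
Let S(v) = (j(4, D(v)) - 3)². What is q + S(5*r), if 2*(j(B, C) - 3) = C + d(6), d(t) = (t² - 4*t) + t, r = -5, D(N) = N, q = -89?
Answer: -307/4 ≈ -76.750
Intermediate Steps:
d(t) = t² - 3*t
j(B, C) = 12 + C/2 (j(B, C) = 3 + (C + 6*(-3 + 6))/2 = 3 + (C + 6*3)/2 = 3 + (C + 18)/2 = 3 + (18 + C)/2 = 3 + (9 + C/2) = 12 + C/2)
S(v) = (9 + v/2)² (S(v) = ((12 + v/2) - 3)² = (9 + v/2)²)
q + S(5*r) = -89 + (18 + 5*(-5))²/4 = -89 + (18 - 25)²/4 = -89 + (¼)*(-7)² = -89 + (¼)*49 = -89 + 49/4 = -307/4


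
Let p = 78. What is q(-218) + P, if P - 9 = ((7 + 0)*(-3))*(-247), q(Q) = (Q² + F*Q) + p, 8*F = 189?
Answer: 190591/4 ≈ 47648.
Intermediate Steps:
F = 189/8 (F = (⅛)*189 = 189/8 ≈ 23.625)
q(Q) = 78 + Q² + 189*Q/8 (q(Q) = (Q² + 189*Q/8) + 78 = 78 + Q² + 189*Q/8)
P = 5196 (P = 9 + ((7 + 0)*(-3))*(-247) = 9 + (7*(-3))*(-247) = 9 - 21*(-247) = 9 + 5187 = 5196)
q(-218) + P = (78 + (-218)² + (189/8)*(-218)) + 5196 = (78 + 47524 - 20601/4) + 5196 = 169807/4 + 5196 = 190591/4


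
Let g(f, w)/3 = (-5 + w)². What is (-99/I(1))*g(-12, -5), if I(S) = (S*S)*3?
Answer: -9900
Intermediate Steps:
g(f, w) = 3*(-5 + w)²
I(S) = 3*S² (I(S) = S²*3 = 3*S²)
(-99/I(1))*g(-12, -5) = (-99/(3*1²))*(3*(-5 - 5)²) = (-99/(3*1))*(3*(-10)²) = (-99/3)*(3*100) = -99*⅓*300 = -33*300 = -9900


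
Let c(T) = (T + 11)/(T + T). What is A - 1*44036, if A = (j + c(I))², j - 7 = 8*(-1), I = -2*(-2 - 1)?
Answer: -6341159/144 ≈ -44036.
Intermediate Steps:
I = 6 (I = -2*(-3) = 6)
c(T) = (11 + T)/(2*T) (c(T) = (11 + T)/((2*T)) = (11 + T)*(1/(2*T)) = (11 + T)/(2*T))
j = -1 (j = 7 + 8*(-1) = 7 - 8 = -1)
A = 25/144 (A = (-1 + (½)*(11 + 6)/6)² = (-1 + (½)*(⅙)*17)² = (-1 + 17/12)² = (5/12)² = 25/144 ≈ 0.17361)
A - 1*44036 = 25/144 - 1*44036 = 25/144 - 44036 = -6341159/144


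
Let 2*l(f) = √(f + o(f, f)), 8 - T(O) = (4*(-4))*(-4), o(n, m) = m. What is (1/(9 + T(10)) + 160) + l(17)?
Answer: 7519/47 + √34/2 ≈ 162.89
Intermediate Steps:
T(O) = -56 (T(O) = 8 - 4*(-4)*(-4) = 8 - (-16)*(-4) = 8 - 1*64 = 8 - 64 = -56)
l(f) = √2*√f/2 (l(f) = √(f + f)/2 = √(2*f)/2 = (√2*√f)/2 = √2*√f/2)
(1/(9 + T(10)) + 160) + l(17) = (1/(9 - 56) + 160) + √2*√17/2 = (1/(-47) + 160) + √34/2 = (-1/47 + 160) + √34/2 = 7519/47 + √34/2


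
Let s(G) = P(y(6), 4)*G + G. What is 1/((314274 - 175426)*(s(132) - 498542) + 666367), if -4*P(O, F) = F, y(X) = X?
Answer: -1/69220893249 ≈ -1.4446e-11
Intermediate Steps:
P(O, F) = -F/4
s(G) = 0 (s(G) = (-1/4*4)*G + G = -G + G = 0)
1/((314274 - 175426)*(s(132) - 498542) + 666367) = 1/((314274 - 175426)*(0 - 498542) + 666367) = 1/(138848*(-498542) + 666367) = 1/(-69221559616 + 666367) = 1/(-69220893249) = -1/69220893249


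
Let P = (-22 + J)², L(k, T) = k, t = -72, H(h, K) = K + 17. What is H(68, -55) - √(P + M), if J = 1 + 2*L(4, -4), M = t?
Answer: -38 - √97 ≈ -47.849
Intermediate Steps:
H(h, K) = 17 + K
M = -72
J = 9 (J = 1 + 2*4 = 1 + 8 = 9)
P = 169 (P = (-22 + 9)² = (-13)² = 169)
H(68, -55) - √(P + M) = (17 - 55) - √(169 - 72) = -38 - √97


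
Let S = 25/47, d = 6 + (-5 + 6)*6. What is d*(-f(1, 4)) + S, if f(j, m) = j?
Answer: -539/47 ≈ -11.468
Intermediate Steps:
d = 12 (d = 6 + 1*6 = 6 + 6 = 12)
S = 25/47 (S = 25*(1/47) = 25/47 ≈ 0.53191)
d*(-f(1, 4)) + S = 12*(-1*1) + 25/47 = 12*(-1) + 25/47 = -12 + 25/47 = -539/47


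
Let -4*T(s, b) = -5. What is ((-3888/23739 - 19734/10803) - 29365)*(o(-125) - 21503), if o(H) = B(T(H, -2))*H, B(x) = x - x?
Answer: 1384138129060005/2191901 ≈ 6.3148e+8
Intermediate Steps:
T(s, b) = 5/4 (T(s, b) = -1/4*(-5) = 5/4)
B(x) = 0
o(H) = 0 (o(H) = 0*H = 0)
((-3888/23739 - 19734/10803) - 29365)*(o(-125) - 21503) = ((-3888/23739 - 19734/10803) - 29365)*(0 - 21503) = ((-3888*1/23739 - 19734*1/10803) - 29365)*(-21503) = ((-1296/7913 - 506/277) - 29365)*(-21503) = (-4362970/2191901 - 29365)*(-21503) = -64369535835/2191901*(-21503) = 1384138129060005/2191901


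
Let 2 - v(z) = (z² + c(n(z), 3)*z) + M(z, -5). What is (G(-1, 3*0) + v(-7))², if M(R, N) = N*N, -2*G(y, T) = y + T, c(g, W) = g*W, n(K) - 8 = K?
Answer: 10201/4 ≈ 2550.3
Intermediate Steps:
n(K) = 8 + K
c(g, W) = W*g
G(y, T) = -T/2 - y/2 (G(y, T) = -(y + T)/2 = -(T + y)/2 = -T/2 - y/2)
M(R, N) = N²
v(z) = -23 - z² - z*(24 + 3*z) (v(z) = 2 - ((z² + (3*(8 + z))*z) + (-5)²) = 2 - ((z² + (24 + 3*z)*z) + 25) = 2 - ((z² + z*(24 + 3*z)) + 25) = 2 - (25 + z² + z*(24 + 3*z)) = 2 + (-25 - z² - z*(24 + 3*z)) = -23 - z² - z*(24 + 3*z))
(G(-1, 3*0) + v(-7))² = ((-3*0/2 - ½*(-1)) + (-23 - 24*(-7) - 4*(-7)²))² = ((-½*0 + ½) + (-23 + 168 - 4*49))² = ((0 + ½) + (-23 + 168 - 196))² = (½ - 51)² = (-101/2)² = 10201/4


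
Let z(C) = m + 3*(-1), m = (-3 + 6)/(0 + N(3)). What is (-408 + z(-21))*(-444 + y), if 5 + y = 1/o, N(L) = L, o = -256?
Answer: 23563725/128 ≈ 1.8409e+5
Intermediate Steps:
m = 1 (m = (-3 + 6)/(0 + 3) = 3/3 = 3*(⅓) = 1)
z(C) = -2 (z(C) = 1 + 3*(-1) = 1 - 3 = -2)
y = -1281/256 (y = -5 + 1/(-256) = -5 - 1/256 = -1281/256 ≈ -5.0039)
(-408 + z(-21))*(-444 + y) = (-408 - 2)*(-444 - 1281/256) = -410*(-114945/256) = 23563725/128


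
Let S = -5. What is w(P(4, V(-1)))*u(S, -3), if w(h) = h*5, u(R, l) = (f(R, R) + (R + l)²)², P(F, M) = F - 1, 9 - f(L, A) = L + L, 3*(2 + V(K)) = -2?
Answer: 103335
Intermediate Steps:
V(K) = -8/3 (V(K) = -2 + (⅓)*(-2) = -2 - ⅔ = -8/3)
f(L, A) = 9 - 2*L (f(L, A) = 9 - (L + L) = 9 - 2*L)
P(F, M) = -1 + F
u(R, l) = (9 + (R + l)² - 2*R)² (u(R, l) = ((9 - 2*R) + (R + l)²)² = (9 + (R + l)² - 2*R)²)
w(h) = 5*h
w(P(4, V(-1)))*u(S, -3) = (5*(-1 + 4))*(9 + (-5 - 3)² - 2*(-5))² = (5*3)*(9 + (-8)² + 10)² = 15*(9 + 64 + 10)² = 15*83² = 15*6889 = 103335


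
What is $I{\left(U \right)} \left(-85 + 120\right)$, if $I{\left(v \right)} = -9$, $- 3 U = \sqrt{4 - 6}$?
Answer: $-315$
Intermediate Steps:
$U = - \frac{i \sqrt{2}}{3}$ ($U = - \frac{\sqrt{4 - 6}}{3} = - \frac{\sqrt{-2}}{3} = - \frac{i \sqrt{2}}{3} \approx - 0.4714 i$)
$I{\left(U \right)} \left(-85 + 120\right) = - 9 \left(-85 + 120\right) = \left(-9\right) 35 = -315$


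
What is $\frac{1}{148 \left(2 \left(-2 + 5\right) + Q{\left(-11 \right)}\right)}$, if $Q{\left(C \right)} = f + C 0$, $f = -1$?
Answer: $\frac{1}{740} \approx 0.0013514$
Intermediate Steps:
$Q{\left(C \right)} = -1$ ($Q{\left(C \right)} = -1 + C 0 = -1 + 0 = -1$)
$\frac{1}{148 \left(2 \left(-2 + 5\right) + Q{\left(-11 \right)}\right)} = \frac{1}{148 \left(2 \left(-2 + 5\right) - 1\right)} = \frac{1}{148 \left(2 \cdot 3 - 1\right)} = \frac{1}{148 \left(6 - 1\right)} = \frac{1}{148 \cdot 5} = \frac{1}{740}$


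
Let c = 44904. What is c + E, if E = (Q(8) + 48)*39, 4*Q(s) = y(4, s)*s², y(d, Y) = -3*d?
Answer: 39288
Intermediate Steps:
Q(s) = -3*s² (Q(s) = ((-3*4)*s²)/4 = (-12*s²)/4 = -3*s²)
E = -5616 (E = (-3*8² + 48)*39 = (-3*64 + 48)*39 = (-192 + 48)*39 = -144*39 = -5616)
c + E = 44904 - 5616 = 39288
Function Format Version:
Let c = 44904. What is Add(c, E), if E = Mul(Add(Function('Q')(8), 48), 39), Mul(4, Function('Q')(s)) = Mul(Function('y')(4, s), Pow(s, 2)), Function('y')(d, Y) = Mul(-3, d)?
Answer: 39288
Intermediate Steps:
Function('Q')(s) = Mul(-3, Pow(s, 2)) (Function('Q')(s) = Mul(Rational(1, 4), Mul(Mul(-3, 4), Pow(s, 2))) = Mul(Rational(1, 4), Mul(-12, Pow(s, 2))) = Mul(-3, Pow(s, 2)))
E = -5616 (E = Mul(Add(Mul(-3, Pow(8, 2)), 48), 39) = Mul(Add(Mul(-3, 64), 48), 39) = Mul(Add(-192, 48), 39) = Mul(-144, 39) = -5616)
Add(c, E) = Add(44904, -5616) = 39288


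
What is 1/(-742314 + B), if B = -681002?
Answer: -1/1423316 ≈ -7.0258e-7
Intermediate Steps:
1/(-742314 + B) = 1/(-742314 - 681002) = 1/(-1423316) = -1/1423316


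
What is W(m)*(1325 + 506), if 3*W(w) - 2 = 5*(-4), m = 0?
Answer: -10986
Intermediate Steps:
W(w) = -6 (W(w) = ⅔ + (5*(-4))/3 = ⅔ + (⅓)*(-20) = ⅔ - 20/3 = -6)
W(m)*(1325 + 506) = -6*(1325 + 506) = -6*1831 = -10986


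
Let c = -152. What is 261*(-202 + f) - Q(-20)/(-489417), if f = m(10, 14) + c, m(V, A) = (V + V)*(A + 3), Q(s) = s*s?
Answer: -1788329318/489417 ≈ -3654.0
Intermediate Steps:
Q(s) = s²
m(V, A) = 2*V*(3 + A) (m(V, A) = (2*V)*(3 + A) = 2*V*(3 + A))
f = 188 (f = 2*10*(3 + 14) - 152 = 2*10*17 - 152 = 340 - 152 = 188)
261*(-202 + f) - Q(-20)/(-489417) = 261*(-202 + 188) - (-20)²/(-489417) = 261*(-14) - 400*(-1)/489417 = -3654 - 1*(-400/489417) = -3654 + 400/489417 = -1788329318/489417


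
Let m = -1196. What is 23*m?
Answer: -27508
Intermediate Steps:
23*m = 23*(-1196) = -27508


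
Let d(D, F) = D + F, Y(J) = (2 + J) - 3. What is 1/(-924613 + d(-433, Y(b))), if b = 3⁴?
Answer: -1/924966 ≈ -1.0811e-6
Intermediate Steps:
b = 81
Y(J) = -1 + J
1/(-924613 + d(-433, Y(b))) = 1/(-924613 + (-433 + (-1 + 81))) = 1/(-924613 + (-433 + 80)) = 1/(-924613 - 353) = 1/(-924966) = -1/924966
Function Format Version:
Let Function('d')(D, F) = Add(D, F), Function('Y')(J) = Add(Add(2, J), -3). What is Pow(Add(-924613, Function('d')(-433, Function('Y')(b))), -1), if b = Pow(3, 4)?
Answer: Rational(-1, 924966) ≈ -1.0811e-6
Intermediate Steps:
b = 81
Function('Y')(J) = Add(-1, J)
Pow(Add(-924613, Function('d')(-433, Function('Y')(b))), -1) = Pow(Add(-924613, Add(-433, Add(-1, 81))), -1) = Pow(Add(-924613, Add(-433, 80)), -1) = Pow(Add(-924613, -353), -1) = Pow(-924966, -1) = Rational(-1, 924966)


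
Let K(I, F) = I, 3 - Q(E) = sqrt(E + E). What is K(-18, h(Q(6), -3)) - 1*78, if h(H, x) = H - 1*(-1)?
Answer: -96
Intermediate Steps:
Q(E) = 3 - sqrt(2)*sqrt(E) (Q(E) = 3 - sqrt(E + E) = 3 - sqrt(2*E) = 3 - sqrt(2)*sqrt(E))
h(H, x) = 1 + H (h(H, x) = H + 1 = 1 + H)
K(-18, h(Q(6), -3)) - 1*78 = -18 - 1*78 = -18 - 78 = -96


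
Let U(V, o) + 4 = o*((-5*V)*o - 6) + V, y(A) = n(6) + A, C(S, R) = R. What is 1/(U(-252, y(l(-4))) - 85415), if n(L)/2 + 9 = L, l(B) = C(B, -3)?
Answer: 1/16443 ≈ 6.0816e-5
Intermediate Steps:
l(B) = -3
n(L) = -18 + 2*L
y(A) = -6 + A (y(A) = (-18 + 2*6) + A = (-18 + 12) + A = -6 + A)
U(V, o) = -4 + V + o*(-6 - 5*V*o) (U(V, o) = -4 + (o*((-5*V)*o - 6) + V) = -4 + (o*(-5*V*o - 6) + V) = -4 + (o*(-6 - 5*V*o) + V) = -4 + (V + o*(-6 - 5*V*o)) = -4 + V + o*(-6 - 5*V*o))
1/(U(-252, y(l(-4))) - 85415) = 1/((-4 - 252 - 6*(-6 - 3) - 5*(-252)*(-6 - 3)**2) - 85415) = 1/((-4 - 252 - 6*(-9) - 5*(-252)*(-9)**2) - 85415) = 1/((-4 - 252 + 54 - 5*(-252)*81) - 85415) = 1/((-4 - 252 + 54 + 102060) - 85415) = 1/(101858 - 85415) = 1/16443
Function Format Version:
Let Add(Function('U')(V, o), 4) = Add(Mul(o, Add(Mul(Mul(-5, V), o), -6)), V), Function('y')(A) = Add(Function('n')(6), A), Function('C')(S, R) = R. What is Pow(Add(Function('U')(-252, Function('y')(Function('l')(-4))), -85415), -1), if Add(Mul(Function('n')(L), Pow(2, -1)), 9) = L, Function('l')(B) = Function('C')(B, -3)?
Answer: Rational(1, 16443) ≈ 6.0816e-5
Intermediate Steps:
Function('l')(B) = -3
Function('n')(L) = Add(-18, Mul(2, L))
Function('y')(A) = Add(-6, A) (Function('y')(A) = Add(Add(-18, Mul(2, 6)), A) = Add(Add(-18, 12), A) = Add(-6, A))
Function('U')(V, o) = Add(-4, V, Mul(o, Add(-6, Mul(-5, V, o)))) (Function('U')(V, o) = Add(-4, Add(Mul(o, Add(Mul(Mul(-5, V), o), -6)), V)) = Add(-4, Add(Mul(o, Add(Mul(-5, V, o), -6)), V)) = Add(-4, Add(Mul(o, Add(-6, Mul(-5, V, o))), V)) = Add(-4, Add(V, Mul(o, Add(-6, Mul(-5, V, o))))) = Add(-4, V, Mul(o, Add(-6, Mul(-5, V, o)))))
Pow(Add(Function('U')(-252, Function('y')(Function('l')(-4))), -85415), -1) = Pow(Add(Add(-4, -252, Mul(-6, Add(-6, -3)), Mul(-5, -252, Pow(Add(-6, -3), 2))), -85415), -1) = Pow(Add(Add(-4, -252, Mul(-6, -9), Mul(-5, -252, Pow(-9, 2))), -85415), -1) = Pow(Add(Add(-4, -252, 54, Mul(-5, -252, 81)), -85415), -1) = Pow(Add(Add(-4, -252, 54, 102060), -85415), -1) = Pow(Add(101858, -85415), -1) = Pow(16443, -1) = Rational(1, 16443)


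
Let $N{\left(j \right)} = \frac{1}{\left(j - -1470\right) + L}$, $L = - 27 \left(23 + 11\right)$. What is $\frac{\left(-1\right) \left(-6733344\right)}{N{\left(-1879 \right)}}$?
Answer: $-8935147488$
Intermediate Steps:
$L = -918$ ($L = \left(-27\right) 34 = -918$)
$N{\left(j \right)} = \frac{1}{552 + j}$ ($N{\left(j \right)} = \frac{1}{\left(j - -1470\right) - 918} = \frac{1}{\left(j + 1470\right) - 918} = \frac{1}{\left(1470 + j\right) - 918} = \frac{1}{552 + j}$)
$\frac{\left(-1\right) \left(-6733344\right)}{N{\left(-1879 \right)}} = \frac{\left(-1\right) \left(-6733344\right)}{\frac{1}{552 - 1879}} = \frac{6733344}{\frac{1}{-1327}} = \frac{6733344}{- \frac{1}{1327}} = 6733344 \left(-1327\right) = -8935147488$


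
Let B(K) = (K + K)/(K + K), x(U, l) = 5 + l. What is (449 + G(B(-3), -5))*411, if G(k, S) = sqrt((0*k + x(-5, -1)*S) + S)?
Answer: 184539 + 2055*I ≈ 1.8454e+5 + 2055.0*I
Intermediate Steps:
B(K) = 1 (B(K) = (2*K)/((2*K)) = (2*K)*(1/(2*K)) = 1)
G(k, S) = sqrt(5)*sqrt(S) (G(k, S) = sqrt((0*k + (5 - 1)*S) + S) = sqrt((0 + 4*S) + S) = sqrt(4*S + S) = sqrt(5*S) = sqrt(5)*sqrt(S))
(449 + G(B(-3), -5))*411 = (449 + sqrt(5)*sqrt(-5))*411 = (449 + sqrt(5)*(I*sqrt(5)))*411 = (449 + 5*I)*411 = 184539 + 2055*I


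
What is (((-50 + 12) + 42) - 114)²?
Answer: 12100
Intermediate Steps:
(((-50 + 12) + 42) - 114)² = ((-38 + 42) - 114)² = (4 - 114)² = (-110)² = 12100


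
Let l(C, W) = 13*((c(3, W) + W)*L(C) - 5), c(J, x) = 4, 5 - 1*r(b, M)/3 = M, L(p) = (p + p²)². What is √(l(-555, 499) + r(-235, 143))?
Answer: √618182680084621 ≈ 2.4863e+7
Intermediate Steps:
r(b, M) = 15 - 3*M
l(C, W) = -65 + 13*C²*(1 + C)²*(4 + W) (l(C, W) = 13*((4 + W)*(C²*(1 + C)²) - 5) = 13*(C²*(1 + C)²*(4 + W) - 5) = 13*(-5 + C²*(1 + C)²*(4 + W)) = -65 + 13*C²*(1 + C)²*(4 + W))
√(l(-555, 499) + r(-235, 143)) = √((-65 + 52*(-555)²*(1 - 555)² + 13*499*(-555)²*(1 - 555)²) + (15 - 3*143)) = √((-65 + 52*308025*(-554)² + 13*499*308025*(-554)²) + (15 - 429)) = √((-65 + 52*308025*306916 + 13*499*308025*306916) - 414) = √((-65 + 4915965646800 + 613266714438300) - 414) = √(618182680085035 - 414) = √618182680084621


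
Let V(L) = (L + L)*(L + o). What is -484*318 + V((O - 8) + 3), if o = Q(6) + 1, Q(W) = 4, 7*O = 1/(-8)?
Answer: -241333735/1568 ≈ -1.5391e+5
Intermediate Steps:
O = -1/56 (O = (1/(-8))/7 = (1*(-⅛))/7 = (⅐)*(-⅛) = -1/56 ≈ -0.017857)
o = 5 (o = 4 + 1 = 5)
V(L) = 2*L*(5 + L) (V(L) = (L + L)*(L + 5) = (2*L)*(5 + L) = 2*L*(5 + L))
-484*318 + V((O - 8) + 3) = -484*318 + 2*((-1/56 - 8) + 3)*(5 + ((-1/56 - 8) + 3)) = -153912 + 2*(-449/56 + 3)*(5 + (-449/56 + 3)) = -153912 + 2*(-281/56)*(5 - 281/56) = -153912 + 2*(-281/56)*(-1/56) = -153912 + 281/1568 = -241333735/1568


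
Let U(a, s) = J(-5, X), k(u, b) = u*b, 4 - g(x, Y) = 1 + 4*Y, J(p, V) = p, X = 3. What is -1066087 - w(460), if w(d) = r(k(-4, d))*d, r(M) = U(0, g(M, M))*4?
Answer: -1056887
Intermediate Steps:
g(x, Y) = 3 - 4*Y (g(x, Y) = 4 - (1 + 4*Y) = 4 + (-1 - 4*Y) = 3 - 4*Y)
k(u, b) = b*u
U(a, s) = -5
r(M) = -20 (r(M) = -5*4 = -20)
w(d) = -20*d
-1066087 - w(460) = -1066087 - (-20)*460 = -1066087 - 1*(-9200) = -1066087 + 9200 = -1056887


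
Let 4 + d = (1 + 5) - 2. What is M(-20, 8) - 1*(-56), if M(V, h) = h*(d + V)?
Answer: -104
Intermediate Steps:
d = 0 (d = -4 + ((1 + 5) - 2) = -4 + (6 - 2) = -4 + 4 = 0)
M(V, h) = V*h (M(V, h) = h*(0 + V) = h*V = V*h)
M(-20, 8) - 1*(-56) = -20*8 - 1*(-56) = -160 + 56 = -104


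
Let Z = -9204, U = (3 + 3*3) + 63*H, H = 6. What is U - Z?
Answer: 9594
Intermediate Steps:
U = 390 (U = (3 + 3*3) + 63*6 = (3 + 9) + 378 = 12 + 378 = 390)
U - Z = 390 - 1*(-9204) = 390 + 9204 = 9594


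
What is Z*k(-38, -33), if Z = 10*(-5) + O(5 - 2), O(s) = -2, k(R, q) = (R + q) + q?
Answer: 5408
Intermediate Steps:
k(R, q) = R + 2*q
Z = -52 (Z = 10*(-5) - 2 = -50 - 2 = -52)
Z*k(-38, -33) = -52*(-38 + 2*(-33)) = -52*(-38 - 66) = -52*(-104) = 5408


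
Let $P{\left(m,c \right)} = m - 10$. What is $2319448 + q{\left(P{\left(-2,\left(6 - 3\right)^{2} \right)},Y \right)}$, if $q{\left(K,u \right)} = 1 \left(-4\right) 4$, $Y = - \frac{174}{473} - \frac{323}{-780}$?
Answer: $2319432$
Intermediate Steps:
$Y = \frac{17059}{368940}$ ($Y = \left(-174\right) \frac{1}{473} - - \frac{323}{780} = - \frac{174}{473} + \frac{323}{780} = \frac{17059}{368940} \approx 0.046238$)
$P{\left(m,c \right)} = -10 + m$ ($P{\left(m,c \right)} = m - 10 = -10 + m$)
$q{\left(K,u \right)} = -16$ ($q{\left(K,u \right)} = \left(-4\right) 4 = -16$)
$2319448 + q{\left(P{\left(-2,\left(6 - 3\right)^{2} \right)},Y \right)} = 2319448 - 16 = 2319432$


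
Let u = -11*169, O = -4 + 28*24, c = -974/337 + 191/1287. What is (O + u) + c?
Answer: -517748500/433719 ≈ -1193.7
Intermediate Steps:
c = -1189171/433719 (c = -974*1/337 + 191*(1/1287) = -974/337 + 191/1287 = -1189171/433719 ≈ -2.7418)
O = 668 (O = -4 + 672 = 668)
u = -1859
(O + u) + c = (668 - 1859) - 1189171/433719 = -1191 - 1189171/433719 = -517748500/433719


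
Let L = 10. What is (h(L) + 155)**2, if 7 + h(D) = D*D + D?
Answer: 66564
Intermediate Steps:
h(D) = -7 + D + D**2 (h(D) = -7 + (D*D + D) = -7 + (D**2 + D) = -7 + (D + D**2) = -7 + D + D**2)
(h(L) + 155)**2 = ((-7 + 10 + 10**2) + 155)**2 = ((-7 + 10 + 100) + 155)**2 = (103 + 155)**2 = 258**2 = 66564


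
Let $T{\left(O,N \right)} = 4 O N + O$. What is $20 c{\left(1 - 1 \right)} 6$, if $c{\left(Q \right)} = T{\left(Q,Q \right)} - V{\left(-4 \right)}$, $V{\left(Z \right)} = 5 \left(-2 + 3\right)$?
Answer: $-600$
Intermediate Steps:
$T{\left(O,N \right)} = O + 4 N O$ ($T{\left(O,N \right)} = 4 N O + O = O + 4 N O$)
$V{\left(Z \right)} = 5$ ($V{\left(Z \right)} = 5 \cdot 1 = 5$)
$c{\left(Q \right)} = -5 + Q \left(1 + 4 Q\right)$ ($c{\left(Q \right)} = Q \left(1 + 4 Q\right) - 5 = -5 + Q \left(1 + 4 Q\right)$)
$20 c{\left(1 - 1 \right)} 6 = 20 \left(-5 + \left(1 - 1\right) \left(1 + 4 \left(1 - 1\right)\right)\right) 6 = 20 \left(-5 + 0 \left(1 + 4 \cdot 0\right)\right) 6 = 20 \left(-5 + 0 \left(1 + 0\right)\right) 6 = 20 \left(-5 + 0 \cdot 1\right) 6 = 20 \left(-5 + 0\right) 6 = 20 \left(\left(-5\right) 6\right) = 20 \left(-30\right) = -600$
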